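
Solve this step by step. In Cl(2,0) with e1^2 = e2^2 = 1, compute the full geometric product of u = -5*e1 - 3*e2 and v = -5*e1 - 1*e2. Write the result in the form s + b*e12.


Expand: (-5*e1 - 3*e2)(-5*e1 - 1*e2)
= (-5)*(-5)*e1e1 + (-5)*(-1)*e1e2 + (-3)*(-5)*e2e1 + (-3)*(-1)*e2e2
Using e1^2 = e2^2 = 1, e2e1 = -e1e2:
Scalar part s = (-5)*(-5) + (-3)*(-1) = 25 + 3 = 28
Bivector part b = (-5)*(-1) - (-3)*(-5) = 5 - 15 = -10
uv = 28 - 10*e12


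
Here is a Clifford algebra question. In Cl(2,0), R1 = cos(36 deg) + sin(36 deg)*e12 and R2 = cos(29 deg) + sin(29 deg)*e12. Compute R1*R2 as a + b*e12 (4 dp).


Same-plane rotors commute and their half-angles add:
R1*R2 = cos(a1 + a2) + sin(a1 + a2)*e12.
a1 + a2 = 36 + 29 = 65 deg
cos(65 deg) = 0.4226
sin(65 deg) = 0.9063
R1*R2 = 0.4226 + 0.9063*e12


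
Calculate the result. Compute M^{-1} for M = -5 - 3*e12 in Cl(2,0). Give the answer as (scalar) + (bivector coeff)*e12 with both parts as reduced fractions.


M = -5 - 3*e12, where e12^2 = -1.
Since M commutes with its reverse ~M = a - b*e12, M * ~M = a^2 - b^2*e12^2 = a^2 + b^2.
So M^{-1} = ~M / (a^2 + b^2) = (a - b*e12)/(a^2 + b^2).
a^2 + b^2 = 25 + 9 = 34
Scalar part = -5/34 = -5/34
Bivector coeff = 3/34 = 3/34
M^{-1} = -5/34 + 3/34*e12


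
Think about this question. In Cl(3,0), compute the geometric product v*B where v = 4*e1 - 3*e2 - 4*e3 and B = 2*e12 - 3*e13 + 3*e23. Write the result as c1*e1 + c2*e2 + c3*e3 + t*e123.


vB has grade-1 (vector) and grade-3 (trivector) parts: vB = (v _| B) + (v ^ B).
Vector part <vB>_1:
  e1: -v2*b12 - v3*b13 = -(-3)*(2) - (-4)*(-3) = -6
  e2: v1*b12 - v3*b23 = (4)*(2) - (-4)*(3) = 20
  e3: v1*b13 + v2*b23 = (4)*(-3) + (-3)*(3) = -21
Trivector part <vB>_3:
  e123: v1*b23 - v2*b13 + v3*b12 = (4)*(3) - (-3)*(-3) + (-4)*(2) = -5
vB = -6*e1 + 20*e2 - 21*e3 - 5*e123


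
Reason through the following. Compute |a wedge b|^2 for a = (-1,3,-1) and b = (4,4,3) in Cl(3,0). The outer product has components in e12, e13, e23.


a wedge b = (a1*b2 - a2*b1)*e12 + (a1*b3 - a3*b1)*e13 + (a2*b3 - a3*b2)*e23
e12 coeff: (-1)*4 - 3*4 = -4 - 12 = -16
e13 coeff: (-1)*3 - (-1)*4 = -3 - (-4) = 1
e23 coeff: 3*3 - (-1)*4 = 9 - (-4) = 13
|a wedge b|^2 = (-16)^2 + 1^2 + 13^2
= 256 + 1 + 169
= 426


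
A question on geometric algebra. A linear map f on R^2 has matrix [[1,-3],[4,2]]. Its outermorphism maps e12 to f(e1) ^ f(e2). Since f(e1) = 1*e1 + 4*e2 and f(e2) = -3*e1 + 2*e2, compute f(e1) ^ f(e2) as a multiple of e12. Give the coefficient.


The outermorphism of a linear map f sends e1^e2 to f(e1)^f(e2).
f(e1) = 1*e1 + 4*e2
f(e2) = -3*e1 + 2*e2
f(e1) ^ f(e2) = (1*e1 + 4*e2) ^ (-3*e1 + 2*e2)
= 1*2*e12 + 4*(-3)*e21
= (2 - (-12))*e12
= 14*e12
Coefficient = 14


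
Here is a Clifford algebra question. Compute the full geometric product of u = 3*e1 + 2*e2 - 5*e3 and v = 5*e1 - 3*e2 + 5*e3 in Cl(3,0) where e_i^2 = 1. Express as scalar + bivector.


In Cl(3,0): e_i^2 = 1, e_ie_j = -e_je_i for i != j.
Scalar part = u . v = 3*5 + 2*(-3) + (-5)*5
= 15 + (-6) + (-25) = -16
e12 coeff = 3*(-3) - 2*5 = -9 - 10 = -19
e13 coeff = 3*5 - (-5)*5 = 15 - (-25) = 40
e23 coeff = 2*5 - (-5)*(-3) = 10 - 15 = -5
uv = -16 - 19*e12 + 40*e13 - 5*e23


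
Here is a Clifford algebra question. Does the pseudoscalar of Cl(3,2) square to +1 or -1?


The pseudoscalar I = e1...e_n (product of all n generators) of Cl(p,q) satisfies I^2 = (-1)^(q + n(n-1)/2).
p = 3, q = 2, n = p + q = 5
n(n-1)/2 = 5 * 4 / 2 = 10
Exponent = q + n(n-1)/2 = 2 + 10 = 12
I^2 = (-1)^12 = +1


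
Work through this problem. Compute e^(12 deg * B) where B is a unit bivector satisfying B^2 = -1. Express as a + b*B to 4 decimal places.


For a unit bivector B with B^2 = -1, the exponential series gives
e^(theta*B) = cos(theta) + sin(theta)*B (the GA analogue of Euler's formula).
theta = 12 degrees = 0.20944 rad
cos(12 deg) = 0.9781
sin(12 deg) = 0.2079
exp(theta*B) = 0.9781 + 0.2079*B


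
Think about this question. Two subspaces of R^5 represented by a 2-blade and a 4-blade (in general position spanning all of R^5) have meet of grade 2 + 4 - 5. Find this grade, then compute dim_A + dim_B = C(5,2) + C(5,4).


Meet grade = grade(A) + grade(B) - n
= 2 + 4 - 5 = 1
C(5,2) = 10
C(5,4) = 5
dim_A + dim_B = 10 + 5 = 15


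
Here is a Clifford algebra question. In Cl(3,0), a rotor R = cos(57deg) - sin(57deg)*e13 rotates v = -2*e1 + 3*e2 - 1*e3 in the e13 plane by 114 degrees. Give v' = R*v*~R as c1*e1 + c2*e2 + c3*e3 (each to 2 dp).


Rotor R = cos(57deg) - sin(57deg)*e13
Rotation angle theta = 2 * 57 = 114 degrees in the e13 plane (e1 -> e3).
The component perpendicular to the plane (e2) is invariant: v'_2 = v2 = 3.00
cos(114deg) = -0.4067, sin(114deg) = 0.9135
v'_1 = v1*cos(theta) - v3*sin(theta) = -2*(-0.4067) - (-1)*0.9135 = 1.73
v'_3 = v1*sin(theta) + v3*cos(theta) = -2*0.9135 + (-1)*(-0.4067) = -1.42
v' = 1.73*e1 + 3.00*e2 - 1.42*e3


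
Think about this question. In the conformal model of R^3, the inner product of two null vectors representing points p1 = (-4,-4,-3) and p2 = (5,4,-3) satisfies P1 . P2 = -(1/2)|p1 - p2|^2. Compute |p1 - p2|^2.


p1 - p2 = (-9, -8, 0)
|p1 - p2|^2 = (-9)^2 + (-8)^2 + 0^2
= 81 + 64 + 0
= 145


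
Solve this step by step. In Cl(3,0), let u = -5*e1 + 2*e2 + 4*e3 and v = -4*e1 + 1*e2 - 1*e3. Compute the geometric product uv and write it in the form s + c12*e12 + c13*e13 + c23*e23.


In Cl(3,0): e_i^2 = 1, e_ie_j = -e_je_i for i != j.
Scalar part = u . v = (-5)*(-4) + 2*1 + 4*(-1)
= 20 + 2 + (-4) = 18
e12 coeff = (-5)*1 - 2*(-4) = -5 - (-8) = 3
e13 coeff = (-5)*(-1) - 4*(-4) = 5 - (-16) = 21
e23 coeff = 2*(-1) - 4*1 = -2 - 4 = -6
uv = 18 + 3*e12 + 21*e13 - 6*e23


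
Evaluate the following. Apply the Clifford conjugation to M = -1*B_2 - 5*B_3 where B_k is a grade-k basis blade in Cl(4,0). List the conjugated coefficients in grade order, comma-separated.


Clifford conjugate sign for grade k: (-1)^(k(k+1)/2)
Grade 2: (-1)^(2*3/2) = (-1)^3 = -1, coeff -1 -> 1
Grade 3: (-1)^(3*4/2) = (-1)^6 = 1, coeff -5 -> -5
Conjugated coefficients: 1, -5


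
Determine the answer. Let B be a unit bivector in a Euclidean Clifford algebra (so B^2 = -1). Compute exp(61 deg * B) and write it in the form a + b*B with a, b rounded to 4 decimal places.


For a unit bivector B with B^2 = -1, the exponential series gives
e^(theta*B) = cos(theta) + sin(theta)*B (the GA analogue of Euler's formula).
theta = 61 degrees = 1.064651 rad
cos(61 deg) = 0.4848
sin(61 deg) = 0.8746
exp(theta*B) = 0.4848 + 0.8746*B


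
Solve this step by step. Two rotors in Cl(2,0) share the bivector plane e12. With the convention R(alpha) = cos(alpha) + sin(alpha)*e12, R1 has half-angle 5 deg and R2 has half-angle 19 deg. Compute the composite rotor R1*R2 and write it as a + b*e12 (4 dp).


Same-plane rotors commute and their half-angles add:
R1*R2 = cos(a1 + a2) + sin(a1 + a2)*e12.
a1 + a2 = 5 + 19 = 24 deg
cos(24 deg) = 0.9135
sin(24 deg) = 0.4067
R1*R2 = 0.9135 + 0.4067*e12


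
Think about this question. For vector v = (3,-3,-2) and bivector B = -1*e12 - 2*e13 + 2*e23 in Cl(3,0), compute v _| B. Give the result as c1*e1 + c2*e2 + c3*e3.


Left contraction v _| B = <vB>_1 (grade-1 part of the geometric product vB).
Using e1_|e12 = e2, e2_|e12 = -e1, e1_|e13 = e3, e3_|e13 = -e1, e2_|e23 = e3, e3_|e23 = -e2:
e1 coeff: -v2*b12 - v3*b13 = -(-3)*(-1) - (-2)*(-2) = -7
e2 coeff: v1*b12 - v3*b23 = (3)*(-1) - (-2)*(2) = 1
e3 coeff: v1*b13 + v2*b23 = (3)*(-2) + (-3)*(2) = -12
v _| B = -7*e1 + 1*e2 - 12*e3


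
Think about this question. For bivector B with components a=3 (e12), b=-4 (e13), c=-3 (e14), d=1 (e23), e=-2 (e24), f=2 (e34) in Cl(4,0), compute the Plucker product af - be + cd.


Plucker relation: af - be + cd
a*f = 3*2 = 6
b*e = (-4)*(-2) = 8
c*d = (-3)*1 = -3
af - be + cd = 6 - 8 + (-3)
= -5


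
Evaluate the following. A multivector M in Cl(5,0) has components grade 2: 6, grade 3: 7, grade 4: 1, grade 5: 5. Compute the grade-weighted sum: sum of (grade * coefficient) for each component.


Grade-weighted sum = sum of grade_k * coefficient_k
2*6 = 12
3*7 = 21
4*1 = 4
5*5 = 25
Total = 12 + 21 + 4 + 25 = 62


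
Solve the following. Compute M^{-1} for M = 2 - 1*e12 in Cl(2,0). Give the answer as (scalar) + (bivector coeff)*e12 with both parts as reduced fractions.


M = 2 - 1*e12, where e12^2 = -1.
Since M commutes with its reverse ~M = a - b*e12, M * ~M = a^2 - b^2*e12^2 = a^2 + b^2.
So M^{-1} = ~M / (a^2 + b^2) = (a - b*e12)/(a^2 + b^2).
a^2 + b^2 = 4 + 1 = 5
Scalar part = 2/5 = 2/5
Bivector coeff = 1/5 = 1/5
M^{-1} = 2/5 + 1/5*e12


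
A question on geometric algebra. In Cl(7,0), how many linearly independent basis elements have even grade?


Even subalgebra dimension = 2^(n-1)
n = 7 + 0 = 7
2^(7 - 1) = 2^6 = 64
Verification: sum of C(7,k) for even k = 1 + 21 + 35 + 7 = 64
Result = 64


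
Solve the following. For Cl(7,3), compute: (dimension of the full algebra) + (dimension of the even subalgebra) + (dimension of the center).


n = 7 + 3 = 10
Total dim = 2^10 = 1024
Even subalgebra dim = 2^9 = 512
n is even, so center dim = 1
Sum = 1024 + 512 + 1 = 1537


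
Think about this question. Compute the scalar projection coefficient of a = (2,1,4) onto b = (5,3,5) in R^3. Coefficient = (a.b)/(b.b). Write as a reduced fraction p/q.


Projection coefficient = (a . b) / (b . b)
a . b = 2*5 + 1*3 + 4*5
= 10 + 3 + 20 = 33
b . b = 5^2 + 3^2 + 5^2
= 25 + 9 + 25 = 59
Coefficient = 33/59
In lowest terms: 33/59


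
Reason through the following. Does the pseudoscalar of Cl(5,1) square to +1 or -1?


The pseudoscalar I = e1...e_n (product of all n generators) of Cl(p,q) satisfies I^2 = (-1)^(q + n(n-1)/2).
p = 5, q = 1, n = p + q = 6
n(n-1)/2 = 6 * 5 / 2 = 15
Exponent = q + n(n-1)/2 = 1 + 15 = 16
I^2 = (-1)^16 = +1


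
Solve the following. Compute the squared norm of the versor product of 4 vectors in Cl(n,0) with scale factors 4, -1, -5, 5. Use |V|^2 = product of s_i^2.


Each vector v_i has |v_i|^2 = s_i^2
Squared scales: 4^2 = 16, (-1)^2 = 1, (-5)^2 = 25, 5^2 = 25
|V|^2 = 16 * 1 * 25 * 25
= 10000


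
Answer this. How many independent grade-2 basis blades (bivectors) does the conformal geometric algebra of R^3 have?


The conformal model of R^3 uses Cl(4,1) with m = 3 + 2 = 5 generators.
Number of grade-2 blades = C(m, 2) = C(5, 2)
= 5*4/2 = 10


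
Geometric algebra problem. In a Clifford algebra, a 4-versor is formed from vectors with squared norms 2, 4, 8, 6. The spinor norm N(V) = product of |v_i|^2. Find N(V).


Spinor norm N(V) = |v1|^2 * |v2|^2 * ... * |v4|^2
= 2 * 4 * 8 * 6
Running product: 2, 8, 64, 384
N(V) = 384


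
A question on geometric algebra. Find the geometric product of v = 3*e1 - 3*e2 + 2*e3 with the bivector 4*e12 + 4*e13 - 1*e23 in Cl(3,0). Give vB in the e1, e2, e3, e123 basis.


vB has grade-1 (vector) and grade-3 (trivector) parts: vB = (v _| B) + (v ^ B).
Vector part <vB>_1:
  e1: -v2*b12 - v3*b13 = -(-3)*(4) - (2)*(4) = 4
  e2: v1*b12 - v3*b23 = (3)*(4) - (2)*(-1) = 14
  e3: v1*b13 + v2*b23 = (3)*(4) + (-3)*(-1) = 15
Trivector part <vB>_3:
  e123: v1*b23 - v2*b13 + v3*b12 = (3)*(-1) - (-3)*(4) + (2)*(4) = 17
vB = 4*e1 + 14*e2 + 15*e3 + 17*e123


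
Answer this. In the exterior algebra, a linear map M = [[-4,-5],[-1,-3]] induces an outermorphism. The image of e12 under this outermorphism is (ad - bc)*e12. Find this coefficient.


The outermorphism of a linear map f sends e1^e2 to f(e1)^f(e2).
f(e1) = -4*e1 - 1*e2
f(e2) = -5*e1 - 3*e2
f(e1) ^ f(e2) = (-4*e1 - 1*e2) ^ (-5*e1 - 3*e2)
= (-4)*(-3)*e12 + (-1)*(-5)*e21
= (12 - 5)*e12
= 7*e12
Coefficient = 7


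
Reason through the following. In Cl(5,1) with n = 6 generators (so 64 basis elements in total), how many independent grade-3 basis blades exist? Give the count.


Number of grade-k basis blades in Cl(p,q) with n = p + q is C(n, k).
n = 5 + 1 = 6
C(6, 3) = 6! / (3! * 3!)
= 720 / (6 * 6)
= 20


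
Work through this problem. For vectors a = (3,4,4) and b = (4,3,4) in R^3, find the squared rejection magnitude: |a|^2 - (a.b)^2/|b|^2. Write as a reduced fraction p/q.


|a|^2 = 3^2 + 4^2 + 4^2 = 41
|b|^2 = 4^2 + 3^2 + 4^2 = 41
a . b = 3*4 + 4*3 + 4*4 = 40
(a.b)^2 = 40^2 = 1600
|rej|^2 = 41 - 1600/41
= (1681 - 1600)/41
= 81/41
In lowest terms: 81/41


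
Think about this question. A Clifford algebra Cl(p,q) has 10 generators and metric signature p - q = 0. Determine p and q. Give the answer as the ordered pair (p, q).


We need p + q = 10 and p - q = 0.
Adding: 2p = 10 + 0 = 10, so p = 5.
Then q = 10 - 5 = 5.
(p, q) = (5, 5)


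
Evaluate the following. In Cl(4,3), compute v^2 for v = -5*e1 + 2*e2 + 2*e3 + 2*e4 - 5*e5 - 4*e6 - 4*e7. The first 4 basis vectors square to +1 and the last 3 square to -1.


v^2 = sum of c_i^2 * e_i^2
Positive signature terms (e_i^2 = +1): (-5)^2 + 2^2 + 2^2 + 2^2 = 37
Negative signature terms (e_j^2 = -1): (-5)^2 + (-4)^2 + (-4)^2 = 57
v^2 = 37 - 57 = -20


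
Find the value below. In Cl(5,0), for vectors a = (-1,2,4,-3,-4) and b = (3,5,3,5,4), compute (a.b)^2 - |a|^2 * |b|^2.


a . b = (-1)*3 + 2*5 + 4*3 + (-3)*5 + (-4)*4
= -3 + 10 + 12 + (-15) + (-16) = -12
|a|^2 = (-1)^2 + 2^2 + 4^2 + (-3)^2 + (-4)^2 = 46
|b|^2 = 3^2 + 5^2 + 3^2 + 5^2 + 4^2 = 84
(a.b)^2 = (-12)^2 = 144
|a|^2 * |b|^2 = 46 * 84 = 3864
Result = 144 - 3864 = -3720


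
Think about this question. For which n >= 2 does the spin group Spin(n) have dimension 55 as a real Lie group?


dim Spin(n) = dim so(n) = n(n-1)/2.
Solve n(n-1)/2 = 55, i.e. n^2 - n - 110 = 0.
Discriminant = 1 + 8*55 = 441
n = (1 + sqrt(441))/2 = (1 + 21)/2 = 11


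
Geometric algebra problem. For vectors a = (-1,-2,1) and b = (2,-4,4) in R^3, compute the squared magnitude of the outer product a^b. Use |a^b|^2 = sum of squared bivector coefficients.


a wedge b = (a1*b2 - a2*b1)*e12 + (a1*b3 - a3*b1)*e13 + (a2*b3 - a3*b2)*e23
e12 coeff: (-1)*(-4) - (-2)*2 = 4 - (-4) = 8
e13 coeff: (-1)*4 - 1*2 = -4 - 2 = -6
e23 coeff: (-2)*4 - 1*(-4) = -8 - (-4) = -4
|a wedge b|^2 = 8^2 + (-6)^2 + (-4)^2
= 64 + 36 + 16
= 116


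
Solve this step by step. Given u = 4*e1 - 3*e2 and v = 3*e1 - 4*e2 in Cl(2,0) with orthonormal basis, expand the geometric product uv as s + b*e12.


Expand: (4*e1 - 3*e2)(3*e1 - 4*e2)
= 4*3*e1e1 + 4*(-4)*e1e2 + (-3)*3*e2e1 + (-3)*(-4)*e2e2
Using e1^2 = e2^2 = 1, e2e1 = -e1e2:
Scalar part s = 4*3 + (-3)*(-4) = 12 + 12 = 24
Bivector part b = 4*(-4) - (-3)*3 = -16 - (-9) = -7
uv = 24 - 7*e12


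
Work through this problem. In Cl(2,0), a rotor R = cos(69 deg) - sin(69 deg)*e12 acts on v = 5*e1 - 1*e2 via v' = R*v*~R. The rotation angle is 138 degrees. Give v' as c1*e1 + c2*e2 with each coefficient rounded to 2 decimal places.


Rotor R = cos(69deg) - sin(69deg)*e12
Rotation angle theta = 2 * 69 = 138 degrees
v' = R*v*~R rotates v by theta.
cos(138deg) = -0.7431, sin(138deg) = 0.6691
v'_1 = 5*cos(138deg) - (-1)*sin(138deg)
= 5*(-0.7431) - (-1)*0.6691
= -3.05
v'_2 = 5*sin(138deg) + (-1)*cos(138deg)
= 5*0.6691 + (-1)*(-0.7431)
= 4.09
v' = -3.05*e1 + 4.09*e2


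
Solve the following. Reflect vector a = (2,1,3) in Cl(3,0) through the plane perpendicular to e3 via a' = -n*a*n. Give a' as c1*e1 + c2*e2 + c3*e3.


Reflection formula: a' = -n*a*n, with n = e3 (unit vector, n^2 = 1).
For reflection through hyperplane perp to e3:
The component along e3 flips sign, others stay.
a = (2, 1, 3)
a' = (2, 1, -3)
a' = 2*e1 + 1*e2 - 3*e3


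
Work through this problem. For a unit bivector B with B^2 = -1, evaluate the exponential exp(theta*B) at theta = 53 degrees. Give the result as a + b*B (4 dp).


For a unit bivector B with B^2 = -1, the exponential series gives
e^(theta*B) = cos(theta) + sin(theta)*B (the GA analogue of Euler's formula).
theta = 53 degrees = 0.925025 rad
cos(53 deg) = 0.6018
sin(53 deg) = 0.7986
exp(theta*B) = 0.6018 + 0.7986*B


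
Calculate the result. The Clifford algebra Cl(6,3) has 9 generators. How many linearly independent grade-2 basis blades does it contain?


Number of grade-k basis blades in Cl(p,q) with n = p + q is C(n, k).
n = 6 + 3 = 9
C(9, 2) = 9! / (2! * 7!)
= 362880 / (2 * 5040)
= 36


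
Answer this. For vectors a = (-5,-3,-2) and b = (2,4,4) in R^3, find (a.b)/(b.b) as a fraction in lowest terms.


Projection coefficient = (a . b) / (b . b)
a . b = (-5)*2 + (-3)*4 + (-2)*4
= -10 + (-12) + (-8) = -30
b . b = 2^2 + 4^2 + 4^2
= 4 + 16 + 16 = 36
Coefficient = -30/36
In lowest terms: -5/6


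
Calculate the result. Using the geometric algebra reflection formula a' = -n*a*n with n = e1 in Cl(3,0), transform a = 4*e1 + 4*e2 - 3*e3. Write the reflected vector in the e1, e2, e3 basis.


Reflection formula: a' = -n*a*n, with n = e1 (unit vector, n^2 = 1).
For reflection through hyperplane perp to e1:
The component along e1 flips sign, others stay.
a = (4, 4, -3)
a' = (-4, 4, -3)
a' = -4*e1 + 4*e2 - 3*e3


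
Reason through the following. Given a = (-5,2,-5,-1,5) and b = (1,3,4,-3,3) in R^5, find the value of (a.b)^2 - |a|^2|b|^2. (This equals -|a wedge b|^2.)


a . b = (-5)*1 + 2*3 + (-5)*4 + (-1)*(-3) + 5*3
= -5 + 6 + (-20) + 3 + 15 = -1
|a|^2 = (-5)^2 + 2^2 + (-5)^2 + (-1)^2 + 5^2 = 80
|b|^2 = 1^2 + 3^2 + 4^2 + (-3)^2 + 3^2 = 44
(a.b)^2 = (-1)^2 = 1
|a|^2 * |b|^2 = 80 * 44 = 3520
Result = 1 - 3520 = -3519


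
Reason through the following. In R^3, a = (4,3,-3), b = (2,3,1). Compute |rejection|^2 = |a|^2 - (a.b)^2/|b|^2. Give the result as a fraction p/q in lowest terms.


|a|^2 = 4^2 + 3^2 + (-3)^2 = 34
|b|^2 = 2^2 + 3^2 + 1^2 = 14
a . b = 4*2 + 3*3 + (-3)*1 = 14
(a.b)^2 = 14^2 = 196
|rej|^2 = 34 - 196/14
= (476 - 196)/14
= 280/14
In lowest terms: 20/1


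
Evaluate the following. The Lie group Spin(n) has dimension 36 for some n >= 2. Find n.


dim Spin(n) = dim so(n) = n(n-1)/2.
Solve n(n-1)/2 = 36, i.e. n^2 - n - 72 = 0.
Discriminant = 1 + 8*36 = 289
n = (1 + sqrt(289))/2 = (1 + 17)/2 = 9


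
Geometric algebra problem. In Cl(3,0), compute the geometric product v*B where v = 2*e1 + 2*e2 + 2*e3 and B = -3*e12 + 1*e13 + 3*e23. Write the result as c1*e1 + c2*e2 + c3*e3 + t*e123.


vB has grade-1 (vector) and grade-3 (trivector) parts: vB = (v _| B) + (v ^ B).
Vector part <vB>_1:
  e1: -v2*b12 - v3*b13 = -(2)*(-3) - (2)*(1) = 4
  e2: v1*b12 - v3*b23 = (2)*(-3) - (2)*(3) = -12
  e3: v1*b13 + v2*b23 = (2)*(1) + (2)*(3) = 8
Trivector part <vB>_3:
  e123: v1*b23 - v2*b13 + v3*b12 = (2)*(3) - (2)*(1) + (2)*(-3) = -2
vB = 4*e1 - 12*e2 + 8*e3 - 2*e123


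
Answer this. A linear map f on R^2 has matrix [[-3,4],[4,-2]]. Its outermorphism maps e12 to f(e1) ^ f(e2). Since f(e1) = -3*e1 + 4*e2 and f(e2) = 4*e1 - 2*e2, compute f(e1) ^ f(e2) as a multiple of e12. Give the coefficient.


The outermorphism of a linear map f sends e1^e2 to f(e1)^f(e2).
f(e1) = -3*e1 + 4*e2
f(e2) = 4*e1 - 2*e2
f(e1) ^ f(e2) = (-3*e1 + 4*e2) ^ (4*e1 - 2*e2)
= (-3)*(-2)*e12 + 4*4*e21
= (6 - 16)*e12
= -10*e12
Coefficient = -10


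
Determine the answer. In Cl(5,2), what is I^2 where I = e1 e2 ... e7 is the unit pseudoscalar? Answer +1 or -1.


The pseudoscalar I = e1...e_n (product of all n generators) of Cl(p,q) satisfies I^2 = (-1)^(q + n(n-1)/2).
p = 5, q = 2, n = p + q = 7
n(n-1)/2 = 7 * 6 / 2 = 21
Exponent = q + n(n-1)/2 = 2 + 21 = 23
I^2 = (-1)^23 = -1


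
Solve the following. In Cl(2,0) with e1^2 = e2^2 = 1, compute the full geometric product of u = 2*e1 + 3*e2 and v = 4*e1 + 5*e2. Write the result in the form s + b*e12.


Expand: (2*e1 + 3*e2)(4*e1 + 5*e2)
= 2*4*e1e1 + 2*5*e1e2 + 3*4*e2e1 + 3*5*e2e2
Using e1^2 = e2^2 = 1, e2e1 = -e1e2:
Scalar part s = 2*4 + 3*5 = 8 + 15 = 23
Bivector part b = 2*5 - 3*4 = 10 - 12 = -2
uv = 23 - 2*e12


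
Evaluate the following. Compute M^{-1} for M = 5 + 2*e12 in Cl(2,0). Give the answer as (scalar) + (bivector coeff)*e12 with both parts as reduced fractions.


M = 5 + 2*e12, where e12^2 = -1.
Since M commutes with its reverse ~M = a - b*e12, M * ~M = a^2 - b^2*e12^2 = a^2 + b^2.
So M^{-1} = ~M / (a^2 + b^2) = (a - b*e12)/(a^2 + b^2).
a^2 + b^2 = 25 + 4 = 29
Scalar part = 5/29 = 5/29
Bivector coeff = -2/29 = -2/29
M^{-1} = 5/29 - 2/29*e12


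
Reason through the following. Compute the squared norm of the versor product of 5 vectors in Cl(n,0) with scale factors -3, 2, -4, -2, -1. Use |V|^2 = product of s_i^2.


Each vector v_i has |v_i|^2 = s_i^2
Squared scales: (-3)^2 = 9, 2^2 = 4, (-4)^2 = 16, (-2)^2 = 4, (-1)^2 = 1
|V|^2 = 9 * 4 * 16 * 4 * 1
= 2304


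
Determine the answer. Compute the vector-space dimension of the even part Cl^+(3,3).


Even subalgebra dimension = 2^(n-1)
n = 3 + 3 = 6
2^(6 - 1) = 2^5 = 32
Verification: sum of C(6,k) for even k = 1 + 15 + 15 + 1 = 32
Result = 32


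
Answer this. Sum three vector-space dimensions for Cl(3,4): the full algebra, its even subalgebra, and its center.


n = 3 + 4 = 7
Total dim = 2^7 = 128
Even subalgebra dim = 2^6 = 64
n is odd, so center dim = 2
Sum = 128 + 64 + 2 = 194


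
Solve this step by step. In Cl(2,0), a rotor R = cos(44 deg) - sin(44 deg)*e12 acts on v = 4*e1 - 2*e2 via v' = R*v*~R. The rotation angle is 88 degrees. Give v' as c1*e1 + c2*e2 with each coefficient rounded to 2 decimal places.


Rotor R = cos(44deg) - sin(44deg)*e12
Rotation angle theta = 2 * 44 = 88 degrees
v' = R*v*~R rotates v by theta.
cos(88deg) = 0.0349, sin(88deg) = 0.9994
v'_1 = 4*cos(88deg) - (-2)*sin(88deg)
= 4*0.0349 - (-2)*0.9994
= 2.14
v'_2 = 4*sin(88deg) + (-2)*cos(88deg)
= 4*0.9994 + (-2)*0.0349
= 3.93
v' = 2.14*e1 + 3.93*e2


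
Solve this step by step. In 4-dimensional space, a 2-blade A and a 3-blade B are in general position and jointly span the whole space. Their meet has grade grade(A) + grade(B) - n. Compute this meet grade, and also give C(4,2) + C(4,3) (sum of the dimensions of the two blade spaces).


Meet grade = grade(A) + grade(B) - n
= 2 + 3 - 4 = 1
C(4,2) = 6
C(4,3) = 4
dim_A + dim_B = 6 + 4 = 10


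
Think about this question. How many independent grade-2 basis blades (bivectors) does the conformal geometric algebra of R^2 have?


The conformal model of R^2 uses Cl(3,1) with m = 2 + 2 = 4 generators.
Number of grade-2 blades = C(m, 2) = C(4, 2)
= 4*3/2 = 6


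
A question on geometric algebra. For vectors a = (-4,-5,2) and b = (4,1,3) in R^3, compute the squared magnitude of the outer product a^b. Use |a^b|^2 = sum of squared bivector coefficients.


a wedge b = (a1*b2 - a2*b1)*e12 + (a1*b3 - a3*b1)*e13 + (a2*b3 - a3*b2)*e23
e12 coeff: (-4)*1 - (-5)*4 = -4 - (-20) = 16
e13 coeff: (-4)*3 - 2*4 = -12 - 8 = -20
e23 coeff: (-5)*3 - 2*1 = -15 - 2 = -17
|a wedge b|^2 = 16^2 + (-20)^2 + (-17)^2
= 256 + 400 + 289
= 945


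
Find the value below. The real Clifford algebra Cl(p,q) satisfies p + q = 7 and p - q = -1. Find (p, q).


We need p + q = 7 and p - q = -1.
Adding: 2p = 7 + (-1) = 6, so p = 3.
Then q = 7 - 3 = 4.
(p, q) = (3, 4)


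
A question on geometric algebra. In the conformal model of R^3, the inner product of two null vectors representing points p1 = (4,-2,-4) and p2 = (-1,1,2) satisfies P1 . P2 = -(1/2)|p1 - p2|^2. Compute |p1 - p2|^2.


p1 - p2 = (5, -3, -6)
|p1 - p2|^2 = 5^2 + (-3)^2 + (-6)^2
= 25 + 9 + 36
= 70


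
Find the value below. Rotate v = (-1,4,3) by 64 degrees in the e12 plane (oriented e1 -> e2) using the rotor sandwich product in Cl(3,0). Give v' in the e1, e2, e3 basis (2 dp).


Rotor R = cos(32deg) - sin(32deg)*e12
Rotation angle theta = 2 * 32 = 64 degrees in the e12 plane (e1 -> e2).
The component perpendicular to the plane (e3) is invariant: v'_3 = v3 = 3.00
cos(64deg) = 0.4384, sin(64deg) = 0.8988
v'_1 = v1*cos(theta) - v2*sin(theta) = -1*0.4384 - 4*0.8988 = -4.03
v'_2 = v1*sin(theta) + v2*cos(theta) = -1*0.8988 + 4*0.4384 = 0.85
v' = -4.03*e1 + 0.85*e2 + 3.00*e3


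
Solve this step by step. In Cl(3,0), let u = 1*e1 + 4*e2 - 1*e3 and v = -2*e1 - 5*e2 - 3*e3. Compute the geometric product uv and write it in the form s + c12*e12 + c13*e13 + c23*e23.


In Cl(3,0): e_i^2 = 1, e_ie_j = -e_je_i for i != j.
Scalar part = u . v = 1*(-2) + 4*(-5) + (-1)*(-3)
= -2 + (-20) + 3 = -19
e12 coeff = 1*(-5) - 4*(-2) = -5 - (-8) = 3
e13 coeff = 1*(-3) - (-1)*(-2) = -3 - 2 = -5
e23 coeff = 4*(-3) - (-1)*(-5) = -12 - 5 = -17
uv = -19 + 3*e12 - 5*e13 - 17*e23


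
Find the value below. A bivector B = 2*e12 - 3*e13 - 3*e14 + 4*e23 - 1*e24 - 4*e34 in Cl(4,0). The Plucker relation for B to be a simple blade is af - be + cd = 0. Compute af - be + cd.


Plucker relation: af - be + cd
a*f = 2*(-4) = -8
b*e = (-3)*(-1) = 3
c*d = (-3)*4 = -12
af - be + cd = -8 - 3 + (-12)
= -23


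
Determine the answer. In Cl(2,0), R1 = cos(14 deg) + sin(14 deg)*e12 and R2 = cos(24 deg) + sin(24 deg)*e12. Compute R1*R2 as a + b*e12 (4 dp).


Same-plane rotors commute and their half-angles add:
R1*R2 = cos(a1 + a2) + sin(a1 + a2)*e12.
a1 + a2 = 14 + 24 = 38 deg
cos(38 deg) = 0.7880
sin(38 deg) = 0.6157
R1*R2 = 0.7880 + 0.6157*e12


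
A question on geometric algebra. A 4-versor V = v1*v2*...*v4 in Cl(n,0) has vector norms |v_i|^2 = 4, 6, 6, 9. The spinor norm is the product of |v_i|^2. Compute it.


Spinor norm N(V) = |v1|^2 * |v2|^2 * ... * |v4|^2
= 4 * 6 * 6 * 9
Running product: 4, 24, 144, 1296
N(V) = 1296


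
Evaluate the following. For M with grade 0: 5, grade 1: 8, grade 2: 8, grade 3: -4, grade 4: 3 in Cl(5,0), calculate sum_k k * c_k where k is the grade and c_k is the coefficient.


Grade-weighted sum = sum of grade_k * coefficient_k
0*5 = 0
1*8 = 8
2*8 = 16
3*(-4) = -12
4*3 = 12
Total = 0 + 8 + 16 + (-12) + 12 = 24


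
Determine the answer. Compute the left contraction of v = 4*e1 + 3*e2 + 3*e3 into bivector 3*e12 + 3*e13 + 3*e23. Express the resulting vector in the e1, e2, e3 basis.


Left contraction v _| B = <vB>_1 (grade-1 part of the geometric product vB).
Using e1_|e12 = e2, e2_|e12 = -e1, e1_|e13 = e3, e3_|e13 = -e1, e2_|e23 = e3, e3_|e23 = -e2:
e1 coeff: -v2*b12 - v3*b13 = -(3)*(3) - (3)*(3) = -18
e2 coeff: v1*b12 - v3*b23 = (4)*(3) - (3)*(3) = 3
e3 coeff: v1*b13 + v2*b23 = (4)*(3) + (3)*(3) = 21
v _| B = -18*e1 + 3*e2 + 21*e3


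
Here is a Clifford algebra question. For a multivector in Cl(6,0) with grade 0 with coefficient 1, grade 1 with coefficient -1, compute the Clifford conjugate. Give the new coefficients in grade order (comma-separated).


Clifford conjugate sign for grade k: (-1)^(k(k+1)/2)
Grade 0: (-1)^(0*1/2) = (-1)^0 = 1, coeff 1 -> 1
Grade 1: (-1)^(1*2/2) = (-1)^1 = -1, coeff -1 -> 1
Conjugated coefficients: 1, 1


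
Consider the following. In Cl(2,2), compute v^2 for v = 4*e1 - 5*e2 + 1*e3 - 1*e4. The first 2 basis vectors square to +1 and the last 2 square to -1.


v^2 = sum of c_i^2 * e_i^2
Positive signature terms (e_i^2 = +1): 4^2 + (-5)^2 = 41
Negative signature terms (e_j^2 = -1): 1^2 + (-1)^2 = 2
v^2 = 41 - 2 = 39


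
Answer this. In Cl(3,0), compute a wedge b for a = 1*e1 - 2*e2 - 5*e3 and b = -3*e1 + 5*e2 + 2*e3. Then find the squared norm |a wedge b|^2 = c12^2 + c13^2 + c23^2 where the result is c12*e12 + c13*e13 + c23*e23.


a wedge b = (a1*b2 - a2*b1)*e12 + (a1*b3 - a3*b1)*e13 + (a2*b3 - a3*b2)*e23
e12 coeff: 1*5 - (-2)*(-3) = 5 - 6 = -1
e13 coeff: 1*2 - (-5)*(-3) = 2 - 15 = -13
e23 coeff: (-2)*2 - (-5)*5 = -4 - (-25) = 21
|a wedge b|^2 = (-1)^2 + (-13)^2 + 21^2
= 1 + 169 + 441
= 611


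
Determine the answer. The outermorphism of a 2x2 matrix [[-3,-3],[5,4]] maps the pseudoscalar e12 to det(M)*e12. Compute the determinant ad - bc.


The outermorphism of a linear map f sends e1^e2 to f(e1)^f(e2).
f(e1) = -3*e1 + 5*e2
f(e2) = -3*e1 + 4*e2
f(e1) ^ f(e2) = (-3*e1 + 5*e2) ^ (-3*e1 + 4*e2)
= (-3)*4*e12 + 5*(-3)*e21
= (-12 - (-15))*e12
= 3*e12
Coefficient = 3


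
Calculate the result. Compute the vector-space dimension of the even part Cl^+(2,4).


Even subalgebra dimension = 2^(n-1)
n = 2 + 4 = 6
2^(6 - 1) = 2^5 = 32
Verification: sum of C(6,k) for even k = 1 + 15 + 15 + 1 = 32
Result = 32


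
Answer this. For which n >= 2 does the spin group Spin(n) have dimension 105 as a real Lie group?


dim Spin(n) = dim so(n) = n(n-1)/2.
Solve n(n-1)/2 = 105, i.e. n^2 - n - 210 = 0.
Discriminant = 1 + 8*105 = 841
n = (1 + sqrt(841))/2 = (1 + 29)/2 = 15


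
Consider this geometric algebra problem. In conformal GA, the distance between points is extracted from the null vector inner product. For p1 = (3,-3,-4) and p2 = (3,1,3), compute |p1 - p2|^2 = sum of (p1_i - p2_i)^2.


p1 - p2 = (0, -4, -7)
|p1 - p2|^2 = 0^2 + (-4)^2 + (-7)^2
= 0 + 16 + 49
= 65


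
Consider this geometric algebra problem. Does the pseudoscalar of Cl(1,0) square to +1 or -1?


The pseudoscalar I = e1...e_n (product of all n generators) of Cl(p,q) satisfies I^2 = (-1)^(q + n(n-1)/2).
p = 1, q = 0, n = p + q = 1
n(n-1)/2 = 1 * 0 / 2 = 0
Exponent = q + n(n-1)/2 = 0 + 0 = 0
I^2 = (-1)^0 = +1


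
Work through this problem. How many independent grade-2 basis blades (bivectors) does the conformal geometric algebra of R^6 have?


The conformal model of R^6 uses Cl(7,1) with m = 6 + 2 = 8 generators.
Number of grade-2 blades = C(m, 2) = C(8, 2)
= 8*7/2 = 28


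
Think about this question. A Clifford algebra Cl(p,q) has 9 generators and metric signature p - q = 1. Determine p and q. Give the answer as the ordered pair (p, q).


We need p + q = 9 and p - q = 1.
Adding: 2p = 9 + 1 = 10, so p = 5.
Then q = 9 - 5 = 4.
(p, q) = (5, 4)


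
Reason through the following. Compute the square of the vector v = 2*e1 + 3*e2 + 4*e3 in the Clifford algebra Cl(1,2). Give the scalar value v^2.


v^2 = sum of c_i^2 * e_i^2
Positive signature terms (e_i^2 = +1): 2^2 = 4
Negative signature terms (e_j^2 = -1): 3^2 + 4^2 = 25
v^2 = 4 - 25 = -21


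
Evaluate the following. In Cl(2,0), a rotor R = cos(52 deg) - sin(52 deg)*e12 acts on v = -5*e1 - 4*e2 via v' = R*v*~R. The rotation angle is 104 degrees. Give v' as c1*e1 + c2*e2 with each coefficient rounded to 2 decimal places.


Rotor R = cos(52deg) - sin(52deg)*e12
Rotation angle theta = 2 * 52 = 104 degrees
v' = R*v*~R rotates v by theta.
cos(104deg) = -0.2419, sin(104deg) = 0.9703
v'_1 = -5*cos(104deg) - (-4)*sin(104deg)
= -5*(-0.2419) - (-4)*0.9703
= 5.09
v'_2 = -5*sin(104deg) + (-4)*cos(104deg)
= -5*0.9703 + (-4)*(-0.2419)
= -3.88
v' = 5.09*e1 - 3.88*e2


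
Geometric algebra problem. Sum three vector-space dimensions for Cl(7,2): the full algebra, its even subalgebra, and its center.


n = 7 + 2 = 9
Total dim = 2^9 = 512
Even subalgebra dim = 2^8 = 256
n is odd, so center dim = 2
Sum = 512 + 256 + 2 = 770


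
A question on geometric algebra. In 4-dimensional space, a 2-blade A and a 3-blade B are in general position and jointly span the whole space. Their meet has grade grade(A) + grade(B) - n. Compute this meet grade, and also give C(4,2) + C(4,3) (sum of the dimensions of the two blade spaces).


Meet grade = grade(A) + grade(B) - n
= 2 + 3 - 4 = 1
C(4,2) = 6
C(4,3) = 4
dim_A + dim_B = 6 + 4 = 10


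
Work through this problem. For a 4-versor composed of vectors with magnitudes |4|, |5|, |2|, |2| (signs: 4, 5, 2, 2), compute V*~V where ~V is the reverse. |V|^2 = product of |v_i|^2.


Each vector v_i has |v_i|^2 = s_i^2
Squared scales: 4^2 = 16, 5^2 = 25, 2^2 = 4, 2^2 = 4
|V|^2 = 16 * 25 * 4 * 4
= 6400


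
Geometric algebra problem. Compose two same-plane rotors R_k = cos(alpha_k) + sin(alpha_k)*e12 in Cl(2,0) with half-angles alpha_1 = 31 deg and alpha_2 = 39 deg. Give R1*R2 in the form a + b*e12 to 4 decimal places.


Same-plane rotors commute and their half-angles add:
R1*R2 = cos(a1 + a2) + sin(a1 + a2)*e12.
a1 + a2 = 31 + 39 = 70 deg
cos(70 deg) = 0.3420
sin(70 deg) = 0.9397
R1*R2 = 0.3420 + 0.9397*e12


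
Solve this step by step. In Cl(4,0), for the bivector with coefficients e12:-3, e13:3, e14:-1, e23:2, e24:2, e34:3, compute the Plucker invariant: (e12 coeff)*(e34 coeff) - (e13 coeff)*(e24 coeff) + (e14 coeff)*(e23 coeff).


Plucker relation: af - be + cd
a*f = (-3)*3 = -9
b*e = 3*2 = 6
c*d = (-1)*2 = -2
af - be + cd = -9 - 6 + (-2)
= -17


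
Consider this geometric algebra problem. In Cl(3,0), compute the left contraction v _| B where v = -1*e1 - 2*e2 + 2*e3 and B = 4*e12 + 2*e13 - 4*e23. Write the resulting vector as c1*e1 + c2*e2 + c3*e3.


Left contraction v _| B = <vB>_1 (grade-1 part of the geometric product vB).
Using e1_|e12 = e2, e2_|e12 = -e1, e1_|e13 = e3, e3_|e13 = -e1, e2_|e23 = e3, e3_|e23 = -e2:
e1 coeff: -v2*b12 - v3*b13 = -(-2)*(4) - (2)*(2) = 4
e2 coeff: v1*b12 - v3*b23 = (-1)*(4) - (2)*(-4) = 4
e3 coeff: v1*b13 + v2*b23 = (-1)*(2) + (-2)*(-4) = 6
v _| B = 4*e1 + 4*e2 + 6*e3


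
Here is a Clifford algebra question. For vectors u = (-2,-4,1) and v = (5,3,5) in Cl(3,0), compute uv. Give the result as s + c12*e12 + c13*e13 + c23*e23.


In Cl(3,0): e_i^2 = 1, e_ie_j = -e_je_i for i != j.
Scalar part = u . v = (-2)*5 + (-4)*3 + 1*5
= -10 + (-12) + 5 = -17
e12 coeff = (-2)*3 - (-4)*5 = -6 - (-20) = 14
e13 coeff = (-2)*5 - 1*5 = -10 - 5 = -15
e23 coeff = (-4)*5 - 1*3 = -20 - 3 = -23
uv = -17 + 14*e12 - 15*e13 - 23*e23


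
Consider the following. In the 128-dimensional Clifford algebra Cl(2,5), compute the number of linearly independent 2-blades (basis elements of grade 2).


Number of grade-k basis blades in Cl(p,q) with n = p + q is C(n, k).
n = 2 + 5 = 7
C(7, 2) = 7! / (2! * 5!)
= 5040 / (2 * 120)
= 21


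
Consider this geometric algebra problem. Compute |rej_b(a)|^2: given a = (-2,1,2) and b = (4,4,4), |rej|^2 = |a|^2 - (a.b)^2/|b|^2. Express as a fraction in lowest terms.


|a|^2 = (-2)^2 + 1^2 + 2^2 = 9
|b|^2 = 4^2 + 4^2 + 4^2 = 48
a . b = (-2)*4 + 1*4 + 2*4 = 4
(a.b)^2 = 4^2 = 16
|rej|^2 = 9 - 16/48
= (432 - 16)/48
= 416/48
In lowest terms: 26/3


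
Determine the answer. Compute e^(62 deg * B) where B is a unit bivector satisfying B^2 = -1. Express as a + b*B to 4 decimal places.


For a unit bivector B with B^2 = -1, the exponential series gives
e^(theta*B) = cos(theta) + sin(theta)*B (the GA analogue of Euler's formula).
theta = 62 degrees = 1.082104 rad
cos(62 deg) = 0.4695
sin(62 deg) = 0.8829
exp(theta*B) = 0.4695 + 0.8829*B


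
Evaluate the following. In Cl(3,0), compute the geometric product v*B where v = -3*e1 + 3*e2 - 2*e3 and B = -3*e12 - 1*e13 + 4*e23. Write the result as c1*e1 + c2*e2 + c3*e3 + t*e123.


vB has grade-1 (vector) and grade-3 (trivector) parts: vB = (v _| B) + (v ^ B).
Vector part <vB>_1:
  e1: -v2*b12 - v3*b13 = -(3)*(-3) - (-2)*(-1) = 7
  e2: v1*b12 - v3*b23 = (-3)*(-3) - (-2)*(4) = 17
  e3: v1*b13 + v2*b23 = (-3)*(-1) + (3)*(4) = 15
Trivector part <vB>_3:
  e123: v1*b23 - v2*b13 + v3*b12 = (-3)*(4) - (3)*(-1) + (-2)*(-3) = -3
vB = 7*e1 + 17*e2 + 15*e3 - 3*e123


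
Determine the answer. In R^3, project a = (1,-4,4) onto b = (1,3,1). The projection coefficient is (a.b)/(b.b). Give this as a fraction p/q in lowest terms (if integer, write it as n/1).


Projection coefficient = (a . b) / (b . b)
a . b = 1*1 + (-4)*3 + 4*1
= 1 + (-12) + 4 = -7
b . b = 1^2 + 3^2 + 1^2
= 1 + 9 + 1 = 11
Coefficient = -7/11
In lowest terms: -7/11


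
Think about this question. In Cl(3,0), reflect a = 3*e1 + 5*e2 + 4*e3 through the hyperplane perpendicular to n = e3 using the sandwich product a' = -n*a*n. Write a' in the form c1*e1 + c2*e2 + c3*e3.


Reflection formula: a' = -n*a*n, with n = e3 (unit vector, n^2 = 1).
For reflection through hyperplane perp to e3:
The component along e3 flips sign, others stay.
a = (3, 5, 4)
a' = (3, 5, -4)
a' = 3*e1 + 5*e2 - 4*e3


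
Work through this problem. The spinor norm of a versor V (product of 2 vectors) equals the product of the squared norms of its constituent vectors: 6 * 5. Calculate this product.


Spinor norm N(V) = |v1|^2 * |v2|^2 * ... * |v2|^2
= 6 * 5
Running product: 6, 30
N(V) = 30


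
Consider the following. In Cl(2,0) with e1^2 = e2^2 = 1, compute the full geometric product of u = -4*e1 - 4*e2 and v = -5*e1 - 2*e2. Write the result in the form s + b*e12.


Expand: (-4*e1 - 4*e2)(-5*e1 - 2*e2)
= (-4)*(-5)*e1e1 + (-4)*(-2)*e1e2 + (-4)*(-5)*e2e1 + (-4)*(-2)*e2e2
Using e1^2 = e2^2 = 1, e2e1 = -e1e2:
Scalar part s = (-4)*(-5) + (-4)*(-2) = 20 + 8 = 28
Bivector part b = (-4)*(-2) - (-4)*(-5) = 8 - 20 = -12
uv = 28 - 12*e12


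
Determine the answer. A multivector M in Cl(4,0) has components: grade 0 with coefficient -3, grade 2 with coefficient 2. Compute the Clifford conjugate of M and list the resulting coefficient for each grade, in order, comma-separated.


Clifford conjugate sign for grade k: (-1)^(k(k+1)/2)
Grade 0: (-1)^(0*1/2) = (-1)^0 = 1, coeff -3 -> -3
Grade 2: (-1)^(2*3/2) = (-1)^3 = -1, coeff 2 -> -2
Conjugated coefficients: -3, -2


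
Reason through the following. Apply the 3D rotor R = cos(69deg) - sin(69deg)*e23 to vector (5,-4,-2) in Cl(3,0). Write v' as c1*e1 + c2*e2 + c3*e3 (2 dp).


Rotor R = cos(69deg) - sin(69deg)*e23
Rotation angle theta = 2 * 69 = 138 degrees in the e23 plane (e2 -> e3).
The component perpendicular to the plane (e1) is invariant: v'_1 = v1 = 5.00
cos(138deg) = -0.7431, sin(138deg) = 0.6691
v'_2 = v2*cos(theta) - v3*sin(theta) = -4*(-0.7431) - (-2)*0.6691 = 4.31
v'_3 = v2*sin(theta) + v3*cos(theta) = -4*0.6691 + (-2)*(-0.7431) = -1.19
v' = 5.00*e1 + 4.31*e2 - 1.19*e3


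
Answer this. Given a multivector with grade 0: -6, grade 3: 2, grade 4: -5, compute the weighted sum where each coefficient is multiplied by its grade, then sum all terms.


Grade-weighted sum = sum of grade_k * coefficient_k
0*(-6) = 0
3*2 = 6
4*(-5) = -20
Total = 0 + 6 + (-20) = -14


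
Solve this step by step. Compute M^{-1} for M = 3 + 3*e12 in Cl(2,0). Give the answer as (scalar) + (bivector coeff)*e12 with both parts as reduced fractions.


M = 3 + 3*e12, where e12^2 = -1.
Since M commutes with its reverse ~M = a - b*e12, M * ~M = a^2 - b^2*e12^2 = a^2 + b^2.
So M^{-1} = ~M / (a^2 + b^2) = (a - b*e12)/(a^2 + b^2).
a^2 + b^2 = 9 + 9 = 18
Scalar part = 3/18 = 1/6
Bivector coeff = -3/18 = -1/6
M^{-1} = 1/6 - 1/6*e12


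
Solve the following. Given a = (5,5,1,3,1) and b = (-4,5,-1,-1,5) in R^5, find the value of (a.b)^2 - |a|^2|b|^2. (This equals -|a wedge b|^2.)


a . b = 5*(-4) + 5*5 + 1*(-1) + 3*(-1) + 1*5
= -20 + 25 + (-1) + (-3) + 5 = 6
|a|^2 = 5^2 + 5^2 + 1^2 + 3^2 + 1^2 = 61
|b|^2 = (-4)^2 + 5^2 + (-1)^2 + (-1)^2 + 5^2 = 68
(a.b)^2 = 6^2 = 36
|a|^2 * |b|^2 = 61 * 68 = 4148
Result = 36 - 4148 = -4112


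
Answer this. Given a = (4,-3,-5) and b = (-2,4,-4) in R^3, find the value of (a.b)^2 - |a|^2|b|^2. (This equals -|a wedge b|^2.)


a . b = 4*(-2) + (-3)*4 + (-5)*(-4)
= -8 + (-12) + 20 = 0
|a|^2 = 4^2 + (-3)^2 + (-5)^2 = 50
|b|^2 = (-2)^2 + 4^2 + (-4)^2 = 36
(a.b)^2 = 0^2 = 0
|a|^2 * |b|^2 = 50 * 36 = 1800
Result = 0 - 1800 = -1800


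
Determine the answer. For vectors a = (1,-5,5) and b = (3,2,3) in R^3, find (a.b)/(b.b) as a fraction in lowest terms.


Projection coefficient = (a . b) / (b . b)
a . b = 1*3 + (-5)*2 + 5*3
= 3 + (-10) + 15 = 8
b . b = 3^2 + 2^2 + 3^2
= 9 + 4 + 9 = 22
Coefficient = 8/22
In lowest terms: 4/11


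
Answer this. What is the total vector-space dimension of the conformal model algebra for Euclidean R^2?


The conformal model of R^2 uses Cl(3,1): the 2 Euclidean generators plus two extra orthogonal generators e+ (e+^2 = +1) and e- (e-^2 = -1), from which the null vectors e0, einf are built.
Number of generators m = 2 + 2 = 4.
dim Cl(p,q) = 2^m = 2^4 = 16


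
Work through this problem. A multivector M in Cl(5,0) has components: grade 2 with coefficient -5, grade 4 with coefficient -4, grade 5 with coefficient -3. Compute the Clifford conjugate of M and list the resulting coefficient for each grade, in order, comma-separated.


Clifford conjugate sign for grade k: (-1)^(k(k+1)/2)
Grade 2: (-1)^(2*3/2) = (-1)^3 = -1, coeff -5 -> 5
Grade 4: (-1)^(4*5/2) = (-1)^10 = 1, coeff -4 -> -4
Grade 5: (-1)^(5*6/2) = (-1)^15 = -1, coeff -3 -> 3
Conjugated coefficients: 5, -4, 3


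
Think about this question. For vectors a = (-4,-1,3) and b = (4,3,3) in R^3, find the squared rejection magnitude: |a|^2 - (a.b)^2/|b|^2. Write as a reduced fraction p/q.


|a|^2 = (-4)^2 + (-1)^2 + 3^2 = 26
|b|^2 = 4^2 + 3^2 + 3^2 = 34
a . b = (-4)*4 + (-1)*3 + 3*3 = -10
(a.b)^2 = (-10)^2 = 100
|rej|^2 = 26 - 100/34
= (884 - 100)/34
= 784/34
In lowest terms: 392/17
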